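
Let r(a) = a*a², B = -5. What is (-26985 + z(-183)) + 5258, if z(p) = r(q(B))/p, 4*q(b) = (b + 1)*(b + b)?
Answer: -3977041/183 ≈ -21732.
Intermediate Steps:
q(b) = b*(1 + b)/2 (q(b) = ((b + 1)*(b + b))/4 = ((1 + b)*(2*b))/4 = (2*b*(1 + b))/4 = b*(1 + b)/2)
r(a) = a³
z(p) = 1000/p (z(p) = ((½)*(-5)*(1 - 5))³/p = ((½)*(-5)*(-4))³/p = 10³/p = 1000/p)
(-26985 + z(-183)) + 5258 = (-26985 + 1000/(-183)) + 5258 = (-26985 + 1000*(-1/183)) + 5258 = (-26985 - 1000/183) + 5258 = -4939255/183 + 5258 = -3977041/183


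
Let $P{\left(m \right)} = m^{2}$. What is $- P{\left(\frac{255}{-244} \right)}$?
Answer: $- \frac{65025}{59536} \approx -1.0922$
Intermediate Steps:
$- P{\left(\frac{255}{-244} \right)} = - \left(\frac{255}{-244}\right)^{2} = - \left(255 \left(- \frac{1}{244}\right)\right)^{2} = - \left(- \frac{255}{244}\right)^{2} = \left(-1\right) \frac{65025}{59536} = - \frac{65025}{59536}$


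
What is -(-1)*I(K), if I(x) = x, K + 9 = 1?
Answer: -8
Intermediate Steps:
K = -8 (K = -9 + 1 = -8)
-(-1)*I(K) = -(-1)*(-8) = -1*8 = -8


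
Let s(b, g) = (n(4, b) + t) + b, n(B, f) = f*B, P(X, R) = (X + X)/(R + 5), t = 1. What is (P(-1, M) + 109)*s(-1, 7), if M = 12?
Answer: -7404/17 ≈ -435.53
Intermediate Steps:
P(X, R) = 2*X/(5 + R) (P(X, R) = (2*X)/(5 + R) = 2*X/(5 + R))
n(B, f) = B*f
s(b, g) = 1 + 5*b (s(b, g) = (4*b + 1) + b = (1 + 4*b) + b = 1 + 5*b)
(P(-1, M) + 109)*s(-1, 7) = (2*(-1)/(5 + 12) + 109)*(1 + 5*(-1)) = (2*(-1)/17 + 109)*(1 - 5) = (2*(-1)*(1/17) + 109)*(-4) = (-2/17 + 109)*(-4) = (1851/17)*(-4) = -7404/17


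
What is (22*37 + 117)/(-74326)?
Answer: -133/10618 ≈ -0.012526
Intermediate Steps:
(22*37 + 117)/(-74326) = (814 + 117)*(-1/74326) = 931*(-1/74326) = -133/10618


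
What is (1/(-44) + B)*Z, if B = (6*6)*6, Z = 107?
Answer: 1016821/44 ≈ 23110.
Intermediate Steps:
B = 216 (B = 36*6 = 216)
(1/(-44) + B)*Z = (1/(-44) + 216)*107 = (-1/44 + 216)*107 = (9503/44)*107 = 1016821/44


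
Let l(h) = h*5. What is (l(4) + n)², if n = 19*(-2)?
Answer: 324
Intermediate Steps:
l(h) = 5*h
n = -38
(l(4) + n)² = (5*4 - 38)² = (20 - 38)² = (-18)² = 324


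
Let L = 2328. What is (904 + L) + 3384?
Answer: 6616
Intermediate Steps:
(904 + L) + 3384 = (904 + 2328) + 3384 = 3232 + 3384 = 6616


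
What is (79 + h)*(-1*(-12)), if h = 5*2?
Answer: 1068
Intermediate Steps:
h = 10
(79 + h)*(-1*(-12)) = (79 + 10)*(-1*(-12)) = 89*12 = 1068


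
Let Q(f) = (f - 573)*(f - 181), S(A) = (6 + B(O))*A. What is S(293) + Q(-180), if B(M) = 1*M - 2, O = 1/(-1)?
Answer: 272712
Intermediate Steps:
O = -1 (O = 1*(-1) = -1)
B(M) = -2 + M (B(M) = M - 2 = -2 + M)
S(A) = 3*A (S(A) = (6 + (-2 - 1))*A = (6 - 3)*A = 3*A)
Q(f) = (-573 + f)*(-181 + f)
S(293) + Q(-180) = 3*293 + (103713 + (-180)**2 - 754*(-180)) = 879 + (103713 + 32400 + 135720) = 879 + 271833 = 272712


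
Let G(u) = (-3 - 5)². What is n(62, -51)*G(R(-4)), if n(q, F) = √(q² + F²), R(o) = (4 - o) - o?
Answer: 64*√6445 ≈ 5138.0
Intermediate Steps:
R(o) = 4 - 2*o
G(u) = 64 (G(u) = (-8)² = 64)
n(q, F) = √(F² + q²)
n(62, -51)*G(R(-4)) = √((-51)² + 62²)*64 = √(2601 + 3844)*64 = √6445*64 = 64*√6445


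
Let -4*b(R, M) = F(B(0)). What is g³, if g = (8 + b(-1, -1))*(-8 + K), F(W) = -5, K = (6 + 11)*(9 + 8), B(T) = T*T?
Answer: 1123890840773/64 ≈ 1.7561e+10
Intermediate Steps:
B(T) = T²
K = 289 (K = 17*17 = 289)
b(R, M) = 5/4 (b(R, M) = -¼*(-5) = 5/4)
g = 10397/4 (g = (8 + 5/4)*(-8 + 289) = (37/4)*281 = 10397/4 ≈ 2599.3)
g³ = (10397/4)³ = 1123890840773/64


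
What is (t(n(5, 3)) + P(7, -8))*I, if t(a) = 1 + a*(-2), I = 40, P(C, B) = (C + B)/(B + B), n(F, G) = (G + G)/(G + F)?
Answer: -35/2 ≈ -17.500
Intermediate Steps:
n(F, G) = 2*G/(F + G) (n(F, G) = (2*G)/(F + G) = 2*G/(F + G))
P(C, B) = (B + C)/(2*B) (P(C, B) = (B + C)/((2*B)) = (B + C)*(1/(2*B)) = (B + C)/(2*B))
t(a) = 1 - 2*a
(t(n(5, 3)) + P(7, -8))*I = ((1 - 4*3/(5 + 3)) + (1/2)*(-8 + 7)/(-8))*40 = ((1 - 4*3/8) + (1/2)*(-1/8)*(-1))*40 = ((1 - 4*3/8) + 1/16)*40 = ((1 - 2*3/4) + 1/16)*40 = ((1 - 3/2) + 1/16)*40 = (-1/2 + 1/16)*40 = -7/16*40 = -35/2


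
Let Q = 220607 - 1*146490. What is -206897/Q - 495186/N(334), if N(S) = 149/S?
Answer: -12258398882161/11043433 ≈ -1.1100e+6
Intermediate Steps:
Q = 74117 (Q = 220607 - 146490 = 74117)
-206897/Q - 495186/N(334) = -206897/74117 - 495186/(149/334) = -206897*1/74117 - 495186/(149*(1/334)) = -206897/74117 - 495186/149/334 = -206897/74117 - 495186*334/149 = -206897/74117 - 165392124/149 = -12258398882161/11043433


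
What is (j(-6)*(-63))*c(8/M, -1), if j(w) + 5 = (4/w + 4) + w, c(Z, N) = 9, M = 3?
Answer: 4347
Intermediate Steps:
j(w) = -1 + w + 4/w (j(w) = -5 + ((4/w + 4) + w) = -5 + ((4 + 4/w) + w) = -5 + (4 + w + 4/w) = -1 + w + 4/w)
(j(-6)*(-63))*c(8/M, -1) = ((-1 - 6 + 4/(-6))*(-63))*9 = ((-1 - 6 + 4*(-1/6))*(-63))*9 = ((-1 - 6 - 2/3)*(-63))*9 = -23/3*(-63)*9 = 483*9 = 4347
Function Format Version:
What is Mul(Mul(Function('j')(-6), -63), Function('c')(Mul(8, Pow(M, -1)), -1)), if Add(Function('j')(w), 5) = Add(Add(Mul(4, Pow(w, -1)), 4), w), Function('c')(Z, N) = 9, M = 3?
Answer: 4347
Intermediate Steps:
Function('j')(w) = Add(-1, w, Mul(4, Pow(w, -1))) (Function('j')(w) = Add(-5, Add(Add(Mul(4, Pow(w, -1)), 4), w)) = Add(-5, Add(Add(4, Mul(4, Pow(w, -1))), w)) = Add(-5, Add(4, w, Mul(4, Pow(w, -1)))) = Add(-1, w, Mul(4, Pow(w, -1))))
Mul(Mul(Function('j')(-6), -63), Function('c')(Mul(8, Pow(M, -1)), -1)) = Mul(Mul(Add(-1, -6, Mul(4, Pow(-6, -1))), -63), 9) = Mul(Mul(Add(-1, -6, Mul(4, Rational(-1, 6))), -63), 9) = Mul(Mul(Add(-1, -6, Rational(-2, 3)), -63), 9) = Mul(Mul(Rational(-23, 3), -63), 9) = Mul(483, 9) = 4347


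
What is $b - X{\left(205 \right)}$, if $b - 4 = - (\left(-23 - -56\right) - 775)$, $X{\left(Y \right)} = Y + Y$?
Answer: $336$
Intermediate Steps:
$X{\left(Y \right)} = 2 Y$
$b = 746$ ($b = 4 - \left(\left(-23 - -56\right) - 775\right) = 4 - \left(\left(-23 + 56\right) - 775\right) = 4 - \left(33 - 775\right) = 4 - -742 = 4 + 742 = 746$)
$b - X{\left(205 \right)} = 746 - 2 \cdot 205 = 746 - 410 = 336$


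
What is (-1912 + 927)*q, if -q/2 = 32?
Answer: 63040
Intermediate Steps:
q = -64 (q = -2*32 = -64)
(-1912 + 927)*q = (-1912 + 927)*(-64) = -985*(-64) = 63040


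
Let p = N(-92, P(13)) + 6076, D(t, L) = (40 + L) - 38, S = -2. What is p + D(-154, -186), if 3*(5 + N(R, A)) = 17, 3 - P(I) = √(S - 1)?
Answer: 17678/3 ≈ 5892.7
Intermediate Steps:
P(I) = 3 - I*√3 (P(I) = 3 - √(-2 - 1) = 3 - √(-3) = 3 - I*√3)
N(R, A) = ⅔ (N(R, A) = -5 + (⅓)*17 = -5 + 17/3 = ⅔)
D(t, L) = 2 + L
p = 18230/3 (p = ⅔ + 6076 = 18230/3 ≈ 6076.7)
p + D(-154, -186) = 18230/3 + (2 - 186) = 18230/3 - 184 = 17678/3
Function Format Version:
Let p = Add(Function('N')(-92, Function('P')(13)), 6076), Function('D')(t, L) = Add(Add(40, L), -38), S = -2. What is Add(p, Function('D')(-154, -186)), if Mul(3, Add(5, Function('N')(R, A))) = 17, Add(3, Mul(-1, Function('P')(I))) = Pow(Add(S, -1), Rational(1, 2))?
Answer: Rational(17678, 3) ≈ 5892.7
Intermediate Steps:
Function('P')(I) = Add(3, Mul(-1, I, Pow(3, Rational(1, 2)))) (Function('P')(I) = Add(3, Mul(-1, Pow(Add(-2, -1), Rational(1, 2)))) = Add(3, Mul(-1, Pow(-3, Rational(1, 2)))) = Add(3, Mul(-1, Mul(I, Pow(3, Rational(1, 2))))) = Add(3, Mul(-1, I, Pow(3, Rational(1, 2)))))
Function('N')(R, A) = Rational(2, 3) (Function('N')(R, A) = Add(-5, Mul(Rational(1, 3), 17)) = Add(-5, Rational(17, 3)) = Rational(2, 3))
Function('D')(t, L) = Add(2, L)
p = Rational(18230, 3) (p = Add(Rational(2, 3), 6076) = Rational(18230, 3) ≈ 6076.7)
Add(p, Function('D')(-154, -186)) = Add(Rational(18230, 3), Add(2, -186)) = Add(Rational(18230, 3), -184) = Rational(17678, 3)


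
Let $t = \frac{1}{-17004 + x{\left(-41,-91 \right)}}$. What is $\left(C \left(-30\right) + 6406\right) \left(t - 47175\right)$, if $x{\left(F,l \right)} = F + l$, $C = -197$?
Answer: $- \frac{2489035276279}{4284} \approx -5.8101 \cdot 10^{8}$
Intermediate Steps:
$t = - \frac{1}{17136}$ ($t = \frac{1}{-17004 - 132} = \frac{1}{-17136} = - \frac{1}{17136} \approx -5.8357 \cdot 10^{-5}$)
$\left(C \left(-30\right) + 6406\right) \left(t - 47175\right) = \left(\left(-197\right) \left(-30\right) + 6406\right) \left(- \frac{1}{17136} - 47175\right) = \left(5910 + 6406\right) \left(- \frac{808390801}{17136}\right) = 12316 \left(- \frac{808390801}{17136}\right) = - \frac{2489035276279}{4284}$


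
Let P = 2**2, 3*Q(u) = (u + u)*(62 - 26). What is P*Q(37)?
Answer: 3552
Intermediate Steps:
Q(u) = 24*u (Q(u) = ((u + u)*(62 - 26))/3 = ((2*u)*36)/3 = (72*u)/3 = 24*u)
P = 4
P*Q(37) = 4*(24*37) = 4*888 = 3552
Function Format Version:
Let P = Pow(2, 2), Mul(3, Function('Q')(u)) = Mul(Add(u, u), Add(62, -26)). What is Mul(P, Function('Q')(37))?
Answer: 3552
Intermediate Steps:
Function('Q')(u) = Mul(24, u) (Function('Q')(u) = Mul(Rational(1, 3), Mul(Add(u, u), Add(62, -26))) = Mul(Rational(1, 3), Mul(Mul(2, u), 36)) = Mul(Rational(1, 3), Mul(72, u)) = Mul(24, u))
P = 4
Mul(P, Function('Q')(37)) = Mul(4, Mul(24, 37)) = Mul(4, 888) = 3552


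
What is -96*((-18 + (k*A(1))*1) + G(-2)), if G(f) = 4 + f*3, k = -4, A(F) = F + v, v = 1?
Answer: 2688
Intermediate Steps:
A(F) = 1 + F (A(F) = F + 1 = 1 + F)
G(f) = 4 + 3*f
-96*((-18 + (k*A(1))*1) + G(-2)) = -96*((-18 - 4*(1 + 1)*1) + (4 + 3*(-2))) = -96*((-18 - 4*2*1) + (4 - 6)) = -96*((-18 - 8*1) - 2) = -96*((-18 - 8) - 2) = -96*(-26 - 2) = -96*(-28) = 2688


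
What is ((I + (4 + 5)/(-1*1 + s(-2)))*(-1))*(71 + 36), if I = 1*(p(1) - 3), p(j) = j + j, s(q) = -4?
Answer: 1498/5 ≈ 299.60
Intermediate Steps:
p(j) = 2*j
I = -1 (I = 1*(2*1 - 3) = 1*(2 - 3) = 1*(-1) = -1)
((I + (4 + 5)/(-1*1 + s(-2)))*(-1))*(71 + 36) = ((-1 + (4 + 5)/(-1*1 - 4))*(-1))*(71 + 36) = ((-1 + 9/(-1 - 4))*(-1))*107 = ((-1 + 9/(-5))*(-1))*107 = ((-1 + 9*(-⅕))*(-1))*107 = ((-1 - 9/5)*(-1))*107 = -14/5*(-1)*107 = (14/5)*107 = 1498/5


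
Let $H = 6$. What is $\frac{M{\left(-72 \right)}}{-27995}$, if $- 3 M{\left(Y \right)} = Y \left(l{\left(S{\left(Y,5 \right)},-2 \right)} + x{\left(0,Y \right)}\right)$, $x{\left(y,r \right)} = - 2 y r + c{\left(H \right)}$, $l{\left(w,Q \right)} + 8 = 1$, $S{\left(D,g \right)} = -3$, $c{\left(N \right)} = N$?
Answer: $\frac{24}{27995} \approx 0.0008573$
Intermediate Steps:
$l{\left(w,Q \right)} = -7$ ($l{\left(w,Q \right)} = -8 + 1 = -7$)
$x{\left(y,r \right)} = 6 - 2 r y$ ($x{\left(y,r \right)} = - 2 y r + 6 = - 2 r y + 6 = 6 - 2 r y$)
$M{\left(Y \right)} = \frac{Y}{3}$ ($M{\left(Y \right)} = - \frac{Y \left(-7 - \left(-6 + 2 Y 0\right)\right)}{3} = - \frac{Y \left(-7 + \left(6 + 0\right)\right)}{3} = - \frac{Y \left(-7 + 6\right)}{3} = - \frac{Y \left(-1\right)}{3} = - \frac{\left(-1\right) Y}{3} = \frac{Y}{3}$)
$\frac{M{\left(-72 \right)}}{-27995} = \frac{\frac{1}{3} \left(-72\right)}{-27995} = \left(-24\right) \left(- \frac{1}{27995}\right) = \frac{24}{27995}$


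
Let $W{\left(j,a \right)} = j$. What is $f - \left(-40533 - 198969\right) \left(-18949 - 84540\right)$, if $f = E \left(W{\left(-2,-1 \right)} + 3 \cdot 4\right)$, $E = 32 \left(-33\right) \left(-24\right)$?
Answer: $-24785569038$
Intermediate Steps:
$E = 25344$ ($E = \left(-1056\right) \left(-24\right) = 25344$)
$f = 253440$ ($f = 25344 \left(-2 + 3 \cdot 4\right) = 25344 \left(-2 + 12\right) = 25344 \cdot 10 = 253440$)
$f - \left(-40533 - 198969\right) \left(-18949 - 84540\right) = 253440 - \left(-40533 - 198969\right) \left(-18949 - 84540\right) = 253440 - \left(-239502\right) \left(-103489\right) = 253440 - 24785822478 = -24785569038$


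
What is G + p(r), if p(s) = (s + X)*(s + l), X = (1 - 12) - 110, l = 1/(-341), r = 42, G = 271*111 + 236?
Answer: 9206738/341 ≈ 26999.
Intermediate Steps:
G = 30317 (G = 30081 + 236 = 30317)
l = -1/341 ≈ -0.0029326
X = -121 (X = -11 - 110 = -121)
p(s) = (-121 + s)*(-1/341 + s) (p(s) = (s - 121)*(s - 1/341) = (-121 + s)*(-1/341 + s))
G + p(r) = 30317 + (11/31 + 42² - 41262/341*42) = 30317 + (11/31 + 1764 - 1733004/341) = 30317 - 1131359/341 = 9206738/341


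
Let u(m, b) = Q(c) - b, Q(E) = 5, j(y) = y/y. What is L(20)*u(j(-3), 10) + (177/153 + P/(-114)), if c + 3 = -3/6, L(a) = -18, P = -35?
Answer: 177257/1938 ≈ 91.464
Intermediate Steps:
j(y) = 1
c = -7/2 (c = -3 - 3/6 = -3 - 3*⅙ = -3 - ½ = -7/2 ≈ -3.5000)
u(m, b) = 5 - b
L(20)*u(j(-3), 10) + (177/153 + P/(-114)) = -18*(5 - 1*10) + (177/153 - 35/(-114)) = -18*(5 - 10) + (177*(1/153) - 35*(-1/114)) = -18*(-5) + (59/51 + 35/114) = 90 + 2837/1938 = 177257/1938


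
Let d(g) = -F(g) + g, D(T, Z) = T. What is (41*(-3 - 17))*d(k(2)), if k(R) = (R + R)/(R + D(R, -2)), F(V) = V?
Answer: 0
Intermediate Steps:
k(R) = 1 (k(R) = (R + R)/(R + R) = (2*R)/((2*R)) = (2*R)*(1/(2*R)) = 1)
d(g) = 0 (d(g) = -g + g = 0)
(41*(-3 - 17))*d(k(2)) = (41*(-3 - 17))*0 = (41*(-20))*0 = -820*0 = 0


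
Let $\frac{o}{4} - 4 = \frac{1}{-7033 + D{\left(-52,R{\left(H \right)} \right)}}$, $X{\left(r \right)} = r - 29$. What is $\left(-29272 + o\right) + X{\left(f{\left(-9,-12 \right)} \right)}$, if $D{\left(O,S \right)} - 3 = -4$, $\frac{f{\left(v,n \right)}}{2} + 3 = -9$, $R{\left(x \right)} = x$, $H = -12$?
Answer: $- \frac{103079755}{3517} \approx -29309.0$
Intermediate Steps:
$f{\left(v,n \right)} = -24$ ($f{\left(v,n \right)} = -6 + 2 \left(-9\right) = -6 - 18 = -24$)
$X{\left(r \right)} = -29 + r$
$D{\left(O,S \right)} = -1$ ($D{\left(O,S \right)} = 3 - 4 = -1$)
$o = \frac{56270}{3517}$ ($o = 16 + \frac{4}{-7033 - 1} = 16 + \frac{4}{-7034} = 16 + 4 \left(- \frac{1}{7034}\right) = 16 - \frac{2}{3517} = \frac{56270}{3517} \approx 15.999$)
$\left(-29272 + o\right) + X{\left(f{\left(-9,-12 \right)} \right)} = \left(-29272 + \frac{56270}{3517}\right) - 53 = - \frac{102893354}{3517} - 53 = - \frac{103079755}{3517}$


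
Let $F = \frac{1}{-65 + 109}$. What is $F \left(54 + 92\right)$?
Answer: $\frac{73}{22} \approx 3.3182$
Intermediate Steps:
$F = \frac{1}{44} \approx 0.022727$
$F \left(54 + 92\right) = \frac{54 + 92}{44} = \frac{1}{44} \cdot 146 = \frac{73}{22}$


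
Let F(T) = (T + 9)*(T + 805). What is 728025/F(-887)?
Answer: 728025/71996 ≈ 10.112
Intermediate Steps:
F(T) = (9 + T)*(805 + T)
728025/F(-887) = 728025/(7245 + (-887)² + 814*(-887)) = 728025/(7245 + 786769 - 722018) = 728025/71996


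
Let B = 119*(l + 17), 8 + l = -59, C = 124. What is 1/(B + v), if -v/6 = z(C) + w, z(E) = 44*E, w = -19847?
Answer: 1/80396 ≈ 1.2438e-5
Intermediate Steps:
l = -67 (l = -8 - 59 = -67)
B = -5950 (B = 119*(-67 + 17) = 119*(-50) = -5950)
v = 86346 (v = -6*(44*124 - 19847) = -6*(5456 - 19847) = -6*(-14391) = 86346)
1/(B + v) = 1/(-5950 + 86346) = 1/80396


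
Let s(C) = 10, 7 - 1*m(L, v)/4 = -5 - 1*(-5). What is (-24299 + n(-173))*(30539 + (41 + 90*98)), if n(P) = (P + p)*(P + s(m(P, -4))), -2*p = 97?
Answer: 465136700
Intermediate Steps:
p = -97/2 (p = -½*97 = -97/2 ≈ -48.500)
m(L, v) = 28 (m(L, v) = 28 - 4*(-5 - 1*(-5)) = 28 - 4*(-5 + 5) = 28 - 4*0 = 28 + 0 = 28)
n(P) = (10 + P)*(-97/2 + P) (n(P) = (P - 97/2)*(P + 10) = (-97/2 + P)*(10 + P) = (10 + P)*(-97/2 + P))
(-24299 + n(-173))*(30539 + (41 + 90*98)) = (-24299 + (-485 + (-173)² - 77/2*(-173)))*(30539 + (41 + 90*98)) = (-24299 + (-485 + 29929 + 13321/2))*(30539 + (41 + 8820)) = (-24299 + 72209/2)*(30539 + 8861) = (23611/2)*39400 = 465136700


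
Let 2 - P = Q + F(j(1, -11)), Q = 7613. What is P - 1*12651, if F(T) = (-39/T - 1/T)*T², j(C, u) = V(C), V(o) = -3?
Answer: -20382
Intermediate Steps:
j(C, u) = -3
F(T) = -40*T (F(T) = (-40/T)*T² = -40*T)
P = -7731 (P = 2 - (7613 - 40*(-3)) = 2 - (7613 + 120) = 2 - 1*7733 = 2 - 7733 = -7731)
P - 1*12651 = -7731 - 1*12651 = -7731 - 12651 = -20382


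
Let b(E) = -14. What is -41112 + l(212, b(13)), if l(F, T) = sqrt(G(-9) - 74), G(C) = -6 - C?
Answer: -41112 + I*sqrt(71) ≈ -41112.0 + 8.4261*I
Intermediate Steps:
l(F, T) = I*sqrt(71) (l(F, T) = sqrt((-6 - 1*(-9)) - 74) = sqrt((-6 + 9) - 74) = sqrt(3 - 74) = sqrt(-71) = I*sqrt(71))
-41112 + l(212, b(13)) = -41112 + I*sqrt(71)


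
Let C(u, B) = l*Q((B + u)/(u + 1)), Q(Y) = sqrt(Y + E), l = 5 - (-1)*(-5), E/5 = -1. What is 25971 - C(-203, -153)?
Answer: 25971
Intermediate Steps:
E = -5 (E = 5*(-1) = -5)
l = 0 (l = 5 - 1*5 = 5 - 5 = 0)
Q(Y) = sqrt(-5 + Y) (Q(Y) = sqrt(Y - 5) = sqrt(-5 + Y))
C(u, B) = 0 (C(u, B) = 0*sqrt(-5 + (B + u)/(u + 1)) = 0*sqrt(-5 + (B + u)/(1 + u)) = 0)
25971 - C(-203, -153) = 25971 - 1*0 = 25971 + 0 = 25971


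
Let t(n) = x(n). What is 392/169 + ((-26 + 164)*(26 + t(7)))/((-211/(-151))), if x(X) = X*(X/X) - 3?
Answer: 105731372/35659 ≈ 2965.1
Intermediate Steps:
x(X) = -3 + X (x(X) = X*1 - 3 = X - 3 = -3 + X)
t(n) = -3 + n
392/169 + ((-26 + 164)*(26 + t(7)))/((-211/(-151))) = 392/169 + ((-26 + 164)*(26 + (-3 + 7)))/((-211/(-151))) = 392*(1/169) + (138*(26 + 4))/((-211*(-1/151))) = 392/169 + (138*30)/(211/151) = 392/169 + 4140*(151/211) = 392/169 + 625140/211 = 105731372/35659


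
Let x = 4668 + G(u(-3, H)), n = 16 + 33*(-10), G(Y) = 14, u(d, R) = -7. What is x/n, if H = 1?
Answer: -2341/157 ≈ -14.911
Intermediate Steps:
n = -314 (n = 16 - 330 = -314)
x = 4682 (x = 4668 + 14 = 4682)
x/n = 4682/(-314) = 4682*(-1/314) = -2341/157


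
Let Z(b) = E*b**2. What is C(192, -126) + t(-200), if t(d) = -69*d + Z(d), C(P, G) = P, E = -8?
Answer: -306008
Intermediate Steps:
Z(b) = -8*b**2
t(d) = -69*d - 8*d**2
C(192, -126) + t(-200) = 192 - 200*(-69 - 8*(-200)) = 192 - 200*(-69 + 1600) = 192 - 200*1531 = 192 - 306200 = -306008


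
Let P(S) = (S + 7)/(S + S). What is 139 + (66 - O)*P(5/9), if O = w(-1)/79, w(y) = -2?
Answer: 232249/395 ≈ 587.97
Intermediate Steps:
O = -2/79 ≈ -0.025316
P(S) = (7 + S)/(2*S) (P(S) = (7 + S)/((2*S)) = (7 + S)*(1/(2*S)) = (7 + S)/(2*S))
139 + (66 - O)*P(5/9) = 139 + (66 - 1*(-2/79))*((7 + 5/9)/(2*((5/9)))) = 139 + (66 + 2/79)*((7 + 5*(1/9))/(2*((5*(1/9))))) = 139 + 5216*((7 + 5/9)/(2*(5/9)))/79 = 139 + 5216*((1/2)*(9/5)*(68/9))/79 = 139 + (5216/79)*(34/5) = 139 + 177344/395 = 232249/395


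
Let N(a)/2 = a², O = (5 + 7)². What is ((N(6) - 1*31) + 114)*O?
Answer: 22320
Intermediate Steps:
O = 144 (O = 12² = 144)
N(a) = 2*a²
((N(6) - 1*31) + 114)*O = ((2*6² - 1*31) + 114)*144 = ((2*36 - 31) + 114)*144 = ((72 - 31) + 114)*144 = (41 + 114)*144 = 155*144 = 22320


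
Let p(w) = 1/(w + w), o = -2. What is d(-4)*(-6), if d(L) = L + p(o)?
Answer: 51/2 ≈ 25.500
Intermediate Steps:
p(w) = 1/(2*w)
d(L) = -¼ + L (d(L) = L + (½)/(-2) = L + (½)*(-½) = L - ¼ = -¼ + L)
d(-4)*(-6) = (-¼ - 4)*(-6) = -17/4*(-6) = 51/2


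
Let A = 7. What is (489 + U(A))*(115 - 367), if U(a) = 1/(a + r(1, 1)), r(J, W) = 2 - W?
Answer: -246519/2 ≈ -1.2326e+5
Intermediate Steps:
U(a) = 1/(1 + a) (U(a) = 1/(a + (2 - 1*1)) = 1/(a + (2 - 1)) = 1/(a + 1) = 1/(1 + a))
(489 + U(A))*(115 - 367) = (489 + 1/(1 + 7))*(115 - 367) = (489 + 1/8)*(-252) = (489 + ⅛)*(-252) = (3913/8)*(-252) = -246519/2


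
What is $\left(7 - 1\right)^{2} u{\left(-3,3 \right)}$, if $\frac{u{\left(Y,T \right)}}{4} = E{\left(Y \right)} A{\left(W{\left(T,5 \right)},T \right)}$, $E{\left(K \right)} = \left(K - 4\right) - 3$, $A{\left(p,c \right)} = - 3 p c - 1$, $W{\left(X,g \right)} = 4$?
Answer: $53280$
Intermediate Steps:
$A{\left(p,c \right)} = -1 - 3 c p$ ($A{\left(p,c \right)} = - 3 c p - 1 = -1 - 3 c p$)
$E{\left(K \right)} = -7 + K$ ($E{\left(K \right)} = \left(-4 + K\right) - 3 = -7 + K$)
$u{\left(Y,T \right)} = 4 \left(-1 - 12 T\right) \left(-7 + Y\right)$ ($u{\left(Y,T \right)} = 4 \left(-7 + Y\right) \left(-1 - 3 T 4\right) = 4 \left(-7 + Y\right) \left(-1 - 12 T\right) = 4 \left(-1 - 12 T\right) \left(-7 + Y\right)$)
$\left(7 - 1\right)^{2} u{\left(-3,3 \right)} = \left(7 - 1\right)^{2} \left(- 4 \left(1 + 12 \cdot 3\right) \left(-7 - 3\right)\right) = 6^{2} \left(\left(-4\right) \left(1 + 36\right) \left(-10\right)\right) = 36 \left(\left(-4\right) 37 \left(-10\right)\right) = 36 \cdot 1480 = 53280$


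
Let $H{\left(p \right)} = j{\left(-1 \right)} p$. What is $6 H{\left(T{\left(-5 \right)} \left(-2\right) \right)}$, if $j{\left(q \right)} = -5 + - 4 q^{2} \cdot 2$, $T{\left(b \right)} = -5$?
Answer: $-780$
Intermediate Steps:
$j{\left(q \right)} = -5 - 8 q^{2}$
$H{\left(p \right)} = - 13 p$ ($H{\left(p \right)} = \left(-5 - 8 \left(-1\right)^{2}\right) p = \left(-5 - 8\right) p = - 13 p$)
$6 H{\left(T{\left(-5 \right)} \left(-2\right) \right)} = 6 \left(- 13 \left(\left(-5\right) \left(-2\right)\right)\right) = 6 \left(\left(-13\right) 10\right) = 6 \left(-130\right) = -780$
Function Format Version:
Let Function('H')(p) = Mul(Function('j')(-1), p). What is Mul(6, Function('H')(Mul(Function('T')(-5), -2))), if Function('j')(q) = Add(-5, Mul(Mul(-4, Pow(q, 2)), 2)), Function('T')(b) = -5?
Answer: -780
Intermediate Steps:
Function('j')(q) = Add(-5, Mul(-8, Pow(q, 2)))
Function('H')(p) = Mul(-13, p) (Function('H')(p) = Mul(Add(-5, Mul(-8, Pow(-1, 2))), p) = Mul(Add(-5, Mul(-8, 1)), p) = Mul(Add(-5, -8), p) = Mul(-13, p))
Mul(6, Function('H')(Mul(Function('T')(-5), -2))) = Mul(6, Mul(-13, Mul(-5, -2))) = Mul(6, Mul(-13, 10)) = Mul(6, -130) = -780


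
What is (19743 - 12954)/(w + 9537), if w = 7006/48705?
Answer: 330658245/464506591 ≈ 0.71185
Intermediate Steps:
w = 7006/48705 (w = 7006*(1/48705) = 7006/48705 ≈ 0.14385)
(19743 - 12954)/(w + 9537) = (19743 - 12954)/(7006/48705 + 9537) = 6789/(464506591/48705) = 6789*(48705/464506591) = 330658245/464506591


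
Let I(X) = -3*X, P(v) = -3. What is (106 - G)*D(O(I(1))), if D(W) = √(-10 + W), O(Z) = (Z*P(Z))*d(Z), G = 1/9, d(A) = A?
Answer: 953*I*√37/9 ≈ 644.1*I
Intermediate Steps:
G = ⅑ ≈ 0.11111
O(Z) = -3*Z² (O(Z) = (Z*(-3))*Z = (-3*Z)*Z = -3*Z²)
(106 - G)*D(O(I(1))) = (106 - 1*⅑)*√(-10 - 3*(-3*1)²) = (106 - ⅑)*√(-10 - 3*(-3)²) = 953*√(-10 - 3*9)/9 = 953*√(-10 - 27)/9 = 953*√(-37)/9 = 953*(I*√37)/9 = 953*I*√37/9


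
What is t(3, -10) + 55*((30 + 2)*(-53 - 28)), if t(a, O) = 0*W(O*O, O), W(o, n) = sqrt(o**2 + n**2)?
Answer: -142560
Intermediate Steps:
W(o, n) = sqrt(n**2 + o**2)
t(a, O) = 0 (t(a, O) = 0*sqrt(O**2 + (O*O)**2) = 0*sqrt(O**2 + (O**2)**2) = 0*sqrt(O**2 + O**4) = 0)
t(3, -10) + 55*((30 + 2)*(-53 - 28)) = 0 + 55*((30 + 2)*(-53 - 28)) = 0 + 55*(32*(-81)) = 0 + 55*(-2592) = 0 - 142560 = -142560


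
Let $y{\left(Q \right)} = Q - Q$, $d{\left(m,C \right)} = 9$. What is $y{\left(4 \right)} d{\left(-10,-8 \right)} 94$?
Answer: $0$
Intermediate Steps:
$y{\left(Q \right)} = 0$
$y{\left(4 \right)} d{\left(-10,-8 \right)} 94 = 0 \cdot 9 \cdot 94 = 0 \cdot 94 = 0$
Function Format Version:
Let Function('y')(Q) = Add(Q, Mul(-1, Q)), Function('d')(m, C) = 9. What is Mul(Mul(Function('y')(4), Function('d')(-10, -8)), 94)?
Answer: 0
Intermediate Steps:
Function('y')(Q) = 0
Mul(Mul(Function('y')(4), Function('d')(-10, -8)), 94) = Mul(Mul(0, 9), 94) = Mul(0, 94) = 0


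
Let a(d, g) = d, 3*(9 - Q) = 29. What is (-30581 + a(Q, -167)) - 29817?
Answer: -181196/3 ≈ -60399.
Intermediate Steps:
Q = -⅔ (Q = 9 - ⅓*29 = 9 - 29/3 = -⅔ ≈ -0.66667)
(-30581 + a(Q, -167)) - 29817 = (-30581 - ⅔) - 29817 = -91745/3 - 29817 = -181196/3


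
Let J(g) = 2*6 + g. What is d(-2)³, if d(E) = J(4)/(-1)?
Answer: -4096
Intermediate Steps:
J(g) = 12 + g
d(E) = -16 (d(E) = (12 + 4)/(-1) = 16*(-1) = -16)
d(-2)³ = (-16)³ = -4096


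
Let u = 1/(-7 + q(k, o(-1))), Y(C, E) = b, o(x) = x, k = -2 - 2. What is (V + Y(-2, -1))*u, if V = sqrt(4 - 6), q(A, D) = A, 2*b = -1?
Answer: 1/22 - I*sqrt(2)/11 ≈ 0.045455 - 0.12856*I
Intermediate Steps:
k = -4
b = -1/2 (b = (1/2)*(-1) = -1/2 ≈ -0.50000)
Y(C, E) = -1/2
u = -1/11 (u = 1/(-7 - 4) = 1/(-11) = -1/11 ≈ -0.090909)
V = I*sqrt(2) (V = sqrt(-2) = I*sqrt(2) ≈ 1.4142*I)
(V + Y(-2, -1))*u = (I*sqrt(2) - 1/2)*(-1/11) = (-1/2 + I*sqrt(2))*(-1/11) = 1/22 - I*sqrt(2)/11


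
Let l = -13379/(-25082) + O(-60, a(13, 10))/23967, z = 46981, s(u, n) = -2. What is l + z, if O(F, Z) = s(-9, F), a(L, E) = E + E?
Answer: 28242492756743/601140294 ≈ 46982.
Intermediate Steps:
a(L, E) = 2*E
O(F, Z) = -2
l = 320604329/601140294 (l = -13379/(-25082) - 2/23967 = -13379*(-1/25082) - 2*1/23967 = 13379/25082 - 2/23967 = 320604329/601140294 ≈ 0.53333)
l + z = 320604329/601140294 + 46981 = 28242492756743/601140294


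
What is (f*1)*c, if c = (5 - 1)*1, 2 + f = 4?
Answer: 8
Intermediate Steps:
f = 2 (f = -2 + 4 = 2)
c = 4 (c = 4*1 = 4)
(f*1)*c = (2*1)*4 = 2*4 = 8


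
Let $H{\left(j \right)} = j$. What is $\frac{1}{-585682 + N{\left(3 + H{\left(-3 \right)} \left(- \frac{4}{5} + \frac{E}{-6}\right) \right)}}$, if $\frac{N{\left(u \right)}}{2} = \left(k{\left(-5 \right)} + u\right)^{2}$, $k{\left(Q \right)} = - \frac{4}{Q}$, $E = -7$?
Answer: $- \frac{50}{29283371} \approx -1.7075 \cdot 10^{-6}$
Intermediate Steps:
$N{\left(u \right)} = 2 \left(\frac{4}{5} + u\right)^{2}$ ($N{\left(u \right)} = 2 \left(- \frac{4}{-5} + u\right)^{2} = 2 \left(\left(-4\right) \left(- \frac{1}{5}\right) + u\right)^{2} = 2 \left(\frac{4}{5} + u\right)^{2}$)
$\frac{1}{-585682 + N{\left(3 + H{\left(-3 \right)} \left(- \frac{4}{5} + \frac{E}{-6}\right) \right)}} = \frac{1}{-585682 + \frac{2 \left(4 + 5 \left(3 - 3 \left(- \frac{4}{5} - \frac{7}{-6}\right)\right)\right)^{2}}{25}} = \frac{1}{-585682 + \frac{2 \left(4 + 5 \left(3 - 3 \left(\left(-4\right) \frac{1}{5} - - \frac{7}{6}\right)\right)\right)^{2}}{25}} = \frac{1}{-585682 + \frac{2 \left(4 + 5 \left(3 - 3 \left(- \frac{4}{5} + \frac{7}{6}\right)\right)\right)^{2}}{25}} = \frac{1}{-585682 + \frac{2 \left(4 + 5 \left(3 - \frac{11}{10}\right)\right)^{2}}{25}} = \frac{1}{-585682 + \frac{2 \left(4 + 5 \cdot \frac{19}{10}\right)^{2}}{25}} = \frac{1}{-585682 + \frac{2 \left(4 + \frac{19}{2}\right)^{2}}{25}} = \frac{1}{-585682 + \frac{2 \left(\frac{27}{2}\right)^{2}}{25}} = \frac{1}{-585682 + \frac{2}{25} \cdot \frac{729}{4}} = \frac{1}{-585682 + \frac{729}{50}} = \frac{1}{- \frac{29283371}{50}} = - \frac{50}{29283371}$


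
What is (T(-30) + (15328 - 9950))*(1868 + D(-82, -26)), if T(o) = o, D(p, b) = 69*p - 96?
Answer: -20782328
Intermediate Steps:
D(p, b) = -96 + 69*p
(T(-30) + (15328 - 9950))*(1868 + D(-82, -26)) = (-30 + (15328 - 9950))*(1868 + (-96 + 69*(-82))) = (-30 + 5378)*(1868 + (-96 - 5658)) = 5348*(1868 - 5754) = 5348*(-3886) = -20782328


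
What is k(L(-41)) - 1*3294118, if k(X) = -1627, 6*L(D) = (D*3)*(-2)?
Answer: -3295745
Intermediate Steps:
L(D) = -D (L(D) = ((D*3)*(-2))/6 = ((3*D)*(-2))/6 = (-6*D)/6 = -D)
k(L(-41)) - 1*3294118 = -1627 - 1*3294118 = -1627 - 3294118 = -3295745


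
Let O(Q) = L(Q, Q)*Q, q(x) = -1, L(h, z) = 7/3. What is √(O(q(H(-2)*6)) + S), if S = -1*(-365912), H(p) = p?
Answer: √3293187/3 ≈ 604.90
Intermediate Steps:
L(h, z) = 7/3 (L(h, z) = 7*(⅓) = 7/3)
O(Q) = 7*Q/3
S = 365912
√(O(q(H(-2)*6)) + S) = √((7/3)*(-1) + 365912) = √(-7/3 + 365912) = √(1097729/3) = √3293187/3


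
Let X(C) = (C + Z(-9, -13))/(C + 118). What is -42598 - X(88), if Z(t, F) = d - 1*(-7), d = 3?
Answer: -4387643/103 ≈ -42599.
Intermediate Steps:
Z(t, F) = 10 (Z(t, F) = 3 - 1*(-7) = 3 + 7 = 10)
X(C) = (10 + C)/(118 + C) (X(C) = (C + 10)/(C + 118) = (10 + C)/(118 + C))
-42598 - X(88) = -42598 - (10 + 88)/(118 + 88) = -42598 - 98/206 = -42598 - 1*49/103 = -42598 - 49/103 = -4387643/103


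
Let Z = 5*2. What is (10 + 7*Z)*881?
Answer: 70480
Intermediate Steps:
Z = 10
(10 + 7*Z)*881 = (10 + 7*10)*881 = (10 + 70)*881 = 80*881 = 70480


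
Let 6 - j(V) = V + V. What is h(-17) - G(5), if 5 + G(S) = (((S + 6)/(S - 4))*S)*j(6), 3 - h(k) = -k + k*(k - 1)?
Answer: 15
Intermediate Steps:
j(V) = 6 - 2*V (j(V) = 6 - (V + V) = 6 - 2*V)
h(k) = 3 + k - k*(-1 + k) (h(k) = 3 - (-k + k*(k - 1)) = 3 - (-k + k*(-1 + k)) = 3 + (k - k*(-1 + k)) = 3 + k - k*(-1 + k))
G(S) = -5 - 6*S*(6 + S)/(-4 + S) (G(S) = -5 + (((S + 6)/(S - 4))*S)*(6 - 2*6) = -5 + (((6 + S)/(-4 + S))*S)*(6 - 12) = -5 + (((6 + S)/(-4 + S))*S)*(-6) = -5 + (S*(6 + S)/(-4 + S))*(-6) = -5 - 6*S*(6 + S)/(-4 + S))
h(-17) - G(5) = (3 - 1*(-17)² + 2*(-17)) - (20 - 41*5 - 6*5²)/(-4 + 5) = (3 - 1*289 - 34) - (20 - 205 - 6*25)/1 = (3 - 289 - 34) - (20 - 205 - 150) = -320 - (-335) = -320 - 1*(-335) = -320 + 335 = 15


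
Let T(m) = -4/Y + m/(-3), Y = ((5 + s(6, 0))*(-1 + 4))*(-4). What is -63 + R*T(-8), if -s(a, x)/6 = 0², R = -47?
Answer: -2872/15 ≈ -191.47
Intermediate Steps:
s(a, x) = 0 (s(a, x) = -6*0² = -6*0 = 0)
Y = -60 (Y = ((5 + 0)*(-1 + 4))*(-4) = (5*3)*(-4) = 15*(-4) = -60)
T(m) = 1/15 - m/3 (T(m) = -4/(-60) + m/(-3) = -4*(-1/60) + m*(-⅓) = 1/15 - m/3)
-63 + R*T(-8) = -63 - 47*(1/15 - ⅓*(-8)) = -63 - 47*(1/15 + 8/3) = -63 - 47*41/15 = -63 - 1927/15 = -2872/15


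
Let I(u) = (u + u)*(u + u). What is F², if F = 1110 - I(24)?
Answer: 1425636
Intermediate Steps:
I(u) = 4*u² (I(u) = (2*u)*(2*u) = 4*u²)
F = -1194 (F = 1110 - 4*24² = 1110 - 4*576 = 1110 - 1*2304 = 1110 - 2304 = -1194)
F² = (-1194)² = 1425636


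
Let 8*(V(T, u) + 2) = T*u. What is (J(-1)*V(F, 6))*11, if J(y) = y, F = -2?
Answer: 77/2 ≈ 38.500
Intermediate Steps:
V(T, u) = -2 + T*u/8 (V(T, u) = -2 + (T*u)/8 = -2 + T*u/8)
(J(-1)*V(F, 6))*11 = -(-2 + (1/8)*(-2)*6)*11 = -(-2 - 3/2)*11 = -1*(-7/2)*11 = (7/2)*11 = 77/2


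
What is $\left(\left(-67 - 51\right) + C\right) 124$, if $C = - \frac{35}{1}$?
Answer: $-18972$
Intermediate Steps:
$C = -35$ ($C = \left(-35\right) 1 = -35$)
$\left(\left(-67 - 51\right) + C\right) 124 = \left(\left(-67 - 51\right) - 35\right) 124 = \left(-118 - 35\right) 124 = \left(-153\right) 124 = -18972$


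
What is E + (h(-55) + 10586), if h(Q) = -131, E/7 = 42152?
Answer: 305519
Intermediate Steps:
E = 295064 (E = 7*42152 = 295064)
E + (h(-55) + 10586) = 295064 + (-131 + 10586) = 295064 + 10455 = 305519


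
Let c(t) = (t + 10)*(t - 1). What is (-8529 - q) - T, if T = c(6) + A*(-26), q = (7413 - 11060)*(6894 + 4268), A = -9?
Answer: 40698971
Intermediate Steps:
c(t) = (-1 + t)*(10 + t) (c(t) = (10 + t)*(-1 + t) = (-1 + t)*(10 + t))
q = -40707814 (q = -3647*11162 = -40707814)
T = 314 (T = (-10 + 6² + 9*6) - 9*(-26) = (-10 + 36 + 54) + 234 = 80 + 234 = 314)
(-8529 - q) - T = (-8529 - 1*(-40707814)) - 1*314 = (-8529 + 40707814) - 314 = 40699285 - 314 = 40698971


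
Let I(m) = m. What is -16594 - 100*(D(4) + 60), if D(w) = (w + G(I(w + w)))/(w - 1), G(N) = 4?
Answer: -68582/3 ≈ -22861.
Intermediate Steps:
D(w) = (4 + w)/(-1 + w) (D(w) = (w + 4)/(w - 1) = (4 + w)/(-1 + w))
-16594 - 100*(D(4) + 60) = -16594 - 100*((4 + 4)/(-1 + 4) + 60) = -16594 - 100*(8/3 + 60) = -16594 - 100*188/3 = -16594 - 1*18800/3 = -16594 - 18800/3 = -68582/3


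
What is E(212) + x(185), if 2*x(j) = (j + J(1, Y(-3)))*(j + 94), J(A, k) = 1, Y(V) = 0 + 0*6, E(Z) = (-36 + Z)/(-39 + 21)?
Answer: 233435/9 ≈ 25937.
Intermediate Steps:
E(Z) = 2 - Z/18 (E(Z) = (-36 + Z)/(-18) = (-36 + Z)*(-1/18) = 2 - Z/18)
Y(V) = 0 (Y(V) = 0 + 0 = 0)
x(j) = (1 + j)*(94 + j)/2 (x(j) = ((j + 1)*(j + 94))/2 = ((1 + j)*(94 + j))/2 = (1 + j)*(94 + j)/2)
E(212) + x(185) = (2 - 1/18*212) + (47 + (1/2)*185**2 + (95/2)*185) = (2 - 106/9) + (47 + (1/2)*34225 + 17575/2) = -88/9 + (47 + 34225/2 + 17575/2) = -88/9 + 25947 = 233435/9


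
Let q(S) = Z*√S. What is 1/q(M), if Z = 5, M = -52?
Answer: -I*√13/130 ≈ -0.027735*I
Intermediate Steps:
q(S) = 5*√S
1/q(M) = 1/(5*√(-52)) = 1/(5*(2*I*√13)) = 1/(10*I*√13) = -I*√13/130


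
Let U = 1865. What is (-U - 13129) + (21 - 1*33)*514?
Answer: -21162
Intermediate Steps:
(-U - 13129) + (21 - 1*33)*514 = (-1*1865 - 13129) + (21 - 1*33)*514 = (-1865 - 13129) + (21 - 33)*514 = -14994 - 12*514 = -14994 - 6168 = -21162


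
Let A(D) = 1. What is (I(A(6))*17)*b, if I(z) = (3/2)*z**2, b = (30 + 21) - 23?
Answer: 714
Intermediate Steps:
b = 28 (b = 51 - 23 = 28)
I(z) = 3*z**2/2 (I(z) = (3*(1/2))*z**2 = 3*z**2/2)
(I(A(6))*17)*b = (((3/2)*1**2)*17)*28 = (((3/2)*1)*17)*28 = ((3/2)*17)*28 = (51/2)*28 = 714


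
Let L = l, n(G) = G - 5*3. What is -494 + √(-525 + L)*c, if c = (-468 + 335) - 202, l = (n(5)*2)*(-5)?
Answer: -494 - 1675*I*√17 ≈ -494.0 - 6906.2*I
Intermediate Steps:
n(G) = -15 + G (n(G) = G - 15 = -15 + G)
l = 100 (l = ((-15 + 5)*2)*(-5) = -10*2*(-5) = -20*(-5) = 100)
L = 100
c = -335 (c = -133 - 202 = -335)
-494 + √(-525 + L)*c = -494 + √(-525 + 100)*(-335) = -494 + √(-425)*(-335) = -494 + (5*I*√17)*(-335) = -494 - 1675*I*√17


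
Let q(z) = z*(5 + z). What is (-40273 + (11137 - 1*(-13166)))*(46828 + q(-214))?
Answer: -1462117380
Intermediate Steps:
(-40273 + (11137 - 1*(-13166)))*(46828 + q(-214)) = (-40273 + (11137 - 1*(-13166)))*(46828 - 214*(5 - 214)) = (-40273 + (11137 + 13166))*(46828 - 214*(-209)) = (-40273 + 24303)*(46828 + 44726) = -15970*91554 = -1462117380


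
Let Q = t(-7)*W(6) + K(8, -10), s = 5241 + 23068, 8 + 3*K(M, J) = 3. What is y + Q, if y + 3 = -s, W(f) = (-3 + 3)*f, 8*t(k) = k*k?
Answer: -84941/3 ≈ -28314.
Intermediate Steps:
t(k) = k²/8 (t(k) = (k*k)/8 = k²/8)
K(M, J) = -5/3 (K(M, J) = -8/3 + (⅓)*3 = -8/3 + 1 = -5/3)
s = 28309
W(f) = 0 (W(f) = 0*f = 0)
y = -28312 (y = -3 - 1*28309 = -3 - 28309 = -28312)
Q = -5/3 (Q = ((⅛)*(-7)²)*0 - 5/3 = ((⅛)*49)*0 - 5/3 = (49/8)*0 - 5/3 = 0 - 5/3 = -5/3 ≈ -1.6667)
y + Q = -28312 - 5/3 = -84941/3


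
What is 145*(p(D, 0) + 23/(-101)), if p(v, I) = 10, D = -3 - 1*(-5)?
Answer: 143115/101 ≈ 1417.0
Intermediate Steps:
D = 2 (D = -3 + 5 = 2)
145*(p(D, 0) + 23/(-101)) = 145*(10 + 23/(-101)) = 145*(10 + 23*(-1/101)) = 145*(10 - 23/101) = 145*(987/101) = 143115/101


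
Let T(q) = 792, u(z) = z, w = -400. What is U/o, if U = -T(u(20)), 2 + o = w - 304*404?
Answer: 396/61609 ≈ 0.0064276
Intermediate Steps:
o = -123218 (o = -2 + (-400 - 304*404) = -2 + (-400 - 122816) = -2 - 123216 = -123218)
U = -792 (U = -1*792 = -792)
U/o = -792/(-123218) = -792*(-1/123218) = 396/61609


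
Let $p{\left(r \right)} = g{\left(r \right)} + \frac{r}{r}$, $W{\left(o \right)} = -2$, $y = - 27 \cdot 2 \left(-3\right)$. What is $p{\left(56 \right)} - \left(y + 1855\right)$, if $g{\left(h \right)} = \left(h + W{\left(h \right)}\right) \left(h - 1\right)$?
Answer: $954$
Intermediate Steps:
$y = 162$ ($y = \left(-27\right) \left(-6\right) = 162$)
$g{\left(h \right)} = \left(-1 + h\right) \left(-2 + h\right)$ ($g{\left(h \right)} = \left(h - 2\right) \left(h - 1\right) = \left(-2 + h\right) \left(-1 + h\right) = \left(-1 + h\right) \left(-2 + h\right)$)
$p{\left(r \right)} = 3 + r^{2} - 3 r$ ($p{\left(r \right)} = \left(2 + r^{2} - 3 r\right) + \frac{r}{r} = \left(2 + r^{2} - 3 r\right) + 1 = 3 + r^{2} - 3 r$)
$p{\left(56 \right)} - \left(y + 1855\right) = \left(3 + 56^{2} - 168\right) - \left(162 + 1855\right) = \left(3 + 3136 - 168\right) - 2017 = 2971 - 2017 = 954$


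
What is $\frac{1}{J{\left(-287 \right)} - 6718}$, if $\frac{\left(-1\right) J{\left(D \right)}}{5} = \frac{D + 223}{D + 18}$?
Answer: $- \frac{269}{1807462} \approx -0.00014883$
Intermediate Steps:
$J{\left(D \right)} = - \frac{5 \left(223 + D\right)}{18 + D}$ ($J{\left(D \right)} = - 5 \frac{D + 223}{D + 18} = - 5 \frac{223 + D}{18 + D} = - \frac{5 \left(223 + D\right)}{18 + D}$)
$\frac{1}{J{\left(-287 \right)} - 6718} = \frac{1}{\frac{5 \left(-223 - -287\right)}{18 - 287} - 6718} = \frac{1}{\frac{5 \left(-223 + 287\right)}{-269} - 6718} = \frac{1}{5 \left(- \frac{1}{269}\right) 64 - 6718} = \frac{1}{- \frac{320}{269} - 6718} = \frac{1}{- \frac{1807462}{269}} = - \frac{269}{1807462}$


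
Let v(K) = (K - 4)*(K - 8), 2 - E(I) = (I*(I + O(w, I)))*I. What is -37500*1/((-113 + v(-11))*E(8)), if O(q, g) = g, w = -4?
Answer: 9375/43946 ≈ 0.21333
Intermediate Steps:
E(I) = 2 - 2*I**3 (E(I) = 2 - I*(I + I)*I = 2 - I*(2*I)*I = 2 - 2*I**2*I = 2 - 2*I**3)
v(K) = (-8 + K)*(-4 + K) (v(K) = (-4 + K)*(-8 + K) = (-8 + K)*(-4 + K))
-37500*1/((-113 + v(-11))*E(8)) = -37500*1/((-113 + (32 + (-11)**2 - 12*(-11)))*(2 - 2*8**3)) = -37500*1/((-113 + (32 + 121 + 132))*(2 - 2*512)) = -37500*1/((-113 + 285)*(2 - 1024)) = -37500/((-1022*172)) = -37500/(-175784) = -37500*(-1/175784) = 9375/43946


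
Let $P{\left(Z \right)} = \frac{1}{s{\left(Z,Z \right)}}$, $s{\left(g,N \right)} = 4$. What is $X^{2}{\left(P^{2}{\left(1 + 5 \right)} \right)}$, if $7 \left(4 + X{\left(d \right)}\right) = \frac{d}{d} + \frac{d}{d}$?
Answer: $\frac{676}{49} \approx 13.796$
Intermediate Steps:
$P{\left(Z \right)} = \frac{1}{4}$
$X{\left(d \right)} = - \frac{26}{7}$ ($X{\left(d \right)} = -4 + \frac{\frac{d}{d} + \frac{d}{d}}{7} = -4 + \frac{1 + 1}{7} = -4 + \frac{1}{7} \cdot 2 = -4 + \frac{2}{7} = - \frac{26}{7}$)
$X^{2}{\left(P^{2}{\left(1 + 5 \right)} \right)} = \left(- \frac{26}{7}\right)^{2} = \frac{676}{49}$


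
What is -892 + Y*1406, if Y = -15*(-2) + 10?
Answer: 55348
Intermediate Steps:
Y = 40 (Y = 30 + 10 = 40)
-892 + Y*1406 = -892 + 40*1406 = -892 + 56240 = 55348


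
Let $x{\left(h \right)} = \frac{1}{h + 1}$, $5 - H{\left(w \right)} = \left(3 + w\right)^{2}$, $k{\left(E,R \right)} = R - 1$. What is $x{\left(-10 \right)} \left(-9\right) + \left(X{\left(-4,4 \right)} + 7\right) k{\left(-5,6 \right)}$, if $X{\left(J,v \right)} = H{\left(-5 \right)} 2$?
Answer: $46$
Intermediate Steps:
$k{\left(E,R \right)} = -1 + R$
$H{\left(w \right)} = 5 - \left(3 + w\right)^{2}$
$X{\left(J,v \right)} = 2$ ($X{\left(J,v \right)} = \left(5 - \left(3 - 5\right)^{2}\right) 2 = \left(5 - \left(-2\right)^{2}\right) 2 = \left(5 - 4\right) 2 = 1 \cdot 2 = 2$)
$x{\left(h \right)} = \frac{1}{1 + h}$
$x{\left(-10 \right)} \left(-9\right) + \left(X{\left(-4,4 \right)} + 7\right) k{\left(-5,6 \right)} = \frac{1}{1 - 10} \left(-9\right) + \left(2 + 7\right) \left(-1 + 6\right) = \frac{1}{-9} \left(-9\right) + 9 \cdot 5 = \left(- \frac{1}{9}\right) \left(-9\right) + 45 = 1 + 45 = 46$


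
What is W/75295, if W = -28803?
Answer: -28803/75295 ≈ -0.38254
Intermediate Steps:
W/75295 = -28803/75295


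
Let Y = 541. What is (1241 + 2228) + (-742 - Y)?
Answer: 2186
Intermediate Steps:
(1241 + 2228) + (-742 - Y) = (1241 + 2228) + (-742 - 1*541) = 3469 + (-742 - 541) = 3469 - 1283 = 2186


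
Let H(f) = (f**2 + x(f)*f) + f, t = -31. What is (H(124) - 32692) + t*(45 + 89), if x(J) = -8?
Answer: -22338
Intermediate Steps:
H(f) = f**2 - 7*f (H(f) = (f**2 - 8*f) + f = f**2 - 7*f)
(H(124) - 32692) + t*(45 + 89) = (124*(-7 + 124) - 32692) - 31*(45 + 89) = (124*117 - 32692) - 31*134 = (14508 - 32692) - 4154 = -18184 - 4154 = -22338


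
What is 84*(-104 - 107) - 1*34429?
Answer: -52153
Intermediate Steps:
84*(-104 - 107) - 1*34429 = 84*(-211) - 34429 = -17724 - 34429 = -52153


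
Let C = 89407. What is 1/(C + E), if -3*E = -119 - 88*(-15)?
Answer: 3/267020 ≈ 1.1235e-5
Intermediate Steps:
E = -1201/3 (E = -(-119 - 88*(-15))/3 = -(-119 + 1320)/3 = -⅓*1201 = -1201/3 ≈ -400.33)
1/(C + E) = 1/(89407 - 1201/3) = 1/(267020/3) = 3/267020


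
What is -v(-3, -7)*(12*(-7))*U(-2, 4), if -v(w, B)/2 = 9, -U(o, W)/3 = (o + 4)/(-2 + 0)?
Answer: -4536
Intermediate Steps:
U(o, W) = 6 + 3*o/2 (U(o, W) = -3*(o + 4)/(-2 + 0) = -3*(4 + o)/(-2) = -3*(4 + o)*(-1)/2 = -3*(-2 - o/2) = 6 + 3*o/2)
v(w, B) = -18 (v(w, B) = -2*9 = -18)
-v(-3, -7)*(12*(-7))*U(-2, 4) = -(-18)*(12*(-7))*(6 + (3/2)*(-2)) = -(-18)*(-84*(6 - 3)) = -(-18)*(-84*3) = -(-18)*(-252) = -1*4536 = -4536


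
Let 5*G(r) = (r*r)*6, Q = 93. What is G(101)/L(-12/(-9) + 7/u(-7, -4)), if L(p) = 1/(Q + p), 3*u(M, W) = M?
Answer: 5590148/5 ≈ 1.1180e+6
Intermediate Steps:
u(M, W) = M/3
L(p) = 1/(93 + p)
G(r) = 6*r²/5 (G(r) = ((r*r)*6)/5 = (r²*6)/5 = (6*r²)/5 = 6*r²/5)
G(101)/L(-12/(-9) + 7/u(-7, -4)) = ((6/5)*101²)/(1/(93 + (-12/(-9) + 7/(((⅓)*(-7)))))) = ((6/5)*10201)/(1/(93 + (-12*(-⅑) + 7/(-7/3)))) = 61206/(5*(1/(93 + (4/3 + 7*(-3/7))))) = 61206/(5*(1/(93 + (4/3 - 3)))) = 61206/(5*(1/(93 - 5/3))) = 61206/(5*(1/(274/3))) = 61206/(5*(3/274)) = (61206/5)*(274/3) = 5590148/5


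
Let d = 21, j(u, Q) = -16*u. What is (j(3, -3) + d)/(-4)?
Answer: 27/4 ≈ 6.7500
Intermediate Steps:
j(u, Q) = -16*u
(j(3, -3) + d)/(-4) = (-16*3 + 21)/(-4) = (-48 + 21)*(-¼) = -27*(-¼) = 27/4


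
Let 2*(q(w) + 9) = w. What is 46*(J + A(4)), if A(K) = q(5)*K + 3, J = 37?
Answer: 644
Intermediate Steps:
q(w) = -9 + w/2
A(K) = 3 - 13*K/2 (A(K) = (-9 + (½)*5)*K + 3 = (-9 + 5/2)*K + 3 = -13*K/2 + 3 = 3 - 13*K/2)
46*(J + A(4)) = 46*(37 + (3 - 13/2*4)) = 46*(37 + (3 - 26)) = 46*(37 - 23) = 46*14 = 644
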